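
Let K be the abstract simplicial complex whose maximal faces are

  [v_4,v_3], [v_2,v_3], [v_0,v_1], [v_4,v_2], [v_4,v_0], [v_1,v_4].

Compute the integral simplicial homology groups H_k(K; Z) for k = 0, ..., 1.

Take the total order v_0 < v_1 < v_2 < v_3 < v_4 on the vertex set. Then K (dimension 1) consists of the simplices:

  0-simplices (5): [v_0], [v_1], [v_2], [v_3], [v_4]
  1-simplices (6): [v_0,v_1], [v_0,v_4], [v_1,v_4], [v_2,v_3], [v_2,v_4], [v_3,v_4]

so the chain groups are C_0 ≅ Z^5, C_1 ≅ Z^6.

Boundary ∂_1: C_1 → C_0 maps an edge to its endpoints' difference, ∂[p,q] = q − p. For instance
  ∂[v_3,v_4] = [v_4] − [v_3].
The 5×6 boundary matrix has rank 4 and Smith normal form diag(1,1,1,1).

Now H_k = ker ∂_k / im ∂_{k+1}, so:

  H_0: rank C_0 − rank ∂_1 = 5 − 4 = 1, and the invariant factors of ∂_1 are all 1, so H_0 = Z.
  H_1: rank ker ∂_1 − rank ∂_2 = (6 − 4) − 0 = 2, and there is no ∂_2, so H_1 = Z^2.

H_0 = Z,  H_1 = Z^2.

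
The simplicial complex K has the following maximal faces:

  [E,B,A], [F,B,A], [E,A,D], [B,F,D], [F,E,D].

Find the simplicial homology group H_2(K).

Fix the vertex order A < B < D < E < F and write every simplex with vertices in increasing order. Then dim K = 2 and the simplices of K are:

  0-simplices (5): A, B, D, E, F
  1-simplices (10): AB, AD, AE, AF, BD, BE, BF, DE, DF, EF
  2-simplices (5): ABE, ABF, ADE, BDF, DEF

Hence C_0 ≅ Z^5, C_1 ≅ Z^10, C_2 ≅ Z^5.

The boundary map ∂_1: C_1 → C_0 is given by ∂[p,q] = [q] − [p]. For instance
  ∂AF = F − A.
As a 5×10 matrix over Z this has rank 4, with invariant factors (1,1,1,1).

Boundary ∂_2: C_2 → C_1 sends each 2-simplex [p,q,r] to [q,r] − [p,r] + [p,q]. For instance
  ∂ABE = BE − AE + AB,
  ∂BDF = DF − BF + BD.
The 10×5 boundary matrix has rank 5 and Smith normal form diag(1,1,1,1,1).

Computing H_k = (kernel of ∂_k) / (image of ∂_{k+1}):

  H_2: rank ker ∂_2 − rank ∂_3 = (5 − 5) − 0 = 0, and there is no ∂_3, so H_2 ≅ 0.

(K is a triangulation of the Möbius band.)

H_2 ≅ 0.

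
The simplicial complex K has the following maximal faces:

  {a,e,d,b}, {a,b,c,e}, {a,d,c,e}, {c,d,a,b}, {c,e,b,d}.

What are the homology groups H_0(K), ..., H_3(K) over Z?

We work with the vertex ordering a < b < c < d < e. The simplices of K, each written with vertices in increasing order, are:

  0-simplices (5): a, b, c, d, e
  1-simplices (10): ab, ac, ad, ae, bc, bd, be, cd, ce, de
  2-simplices (10): abc, abd, abe, acd, ace, ade, bcd, bce, bde, cde
  3-simplices (5): abcd, abce, abde, acde, bcde

giving chain groups C_0 ≅ Z^5, C_1 ≅ Z^10, C_2 ≅ Z^10, C_3 ≅ Z^5.

∂_1: C_1 → C_0 maps an edge to its endpoints' difference, ∂[p,q] = q − p. For instance
  ∂bd = d − b.
The resulting 5×10 matrix has rank 4, and its Smith normal form has invariant factors (1,1,1,1).

Boundary ∂_2: C_2 → C_1 maps a triangle to the signed sum of its edges. For instance
  ∂ade = de − ae + ad,
  ∂abd = bd − ad + ab.
The resulting 10×10 matrix has rank 6, and its Smith normal form has invariant factors (1,1,1,1,1,1).

∂_3: C_3 → C_2 sends each 3-simplex σ to the alternating sum Σ_i (−1)^i (σ with its i-th vertex removed). For instance
  ∂abce = bce − ace + abe − abc,
  ∂abcd = bcd − acd + abd − abc.
The resulting 10×5 matrix has rank 4, and its Smith normal form has invariant factors (1,1,1,1).

Reading off H_k = ker ∂_k / im ∂_{k+1}:

  H_0: rank C_0 − rank ∂_1 = 5 − 4 = 1, and the invariant factors of ∂_1 are all 1, so H_0 ≅ Z.
  H_1: rank ker ∂_1 − rank ∂_2 = (10 − 4) − 6 = 0, and the invariant factors of ∂_2 are all 1, so H_1 ≅ 0.
  H_2: rank ker ∂_2 − rank ∂_3 = (10 − 6) − 4 = 0, and the invariant factors of ∂_3 are all 1, so H_2 ≅ 0.
  H_3: rank ker ∂_3 − rank ∂_4 = (5 − 4) − 0 = 1, and there is no ∂_4, so H_3 ≅ Z.

As a check, the Euler characteristic is 5 − 10 + 10 − 5 = 0, which agrees with 1 − 0 + 0 − 1 = 0.

H_0 ≅ Z,  H_1 = 0,  H_2 = 0,  H_3 ≅ Z.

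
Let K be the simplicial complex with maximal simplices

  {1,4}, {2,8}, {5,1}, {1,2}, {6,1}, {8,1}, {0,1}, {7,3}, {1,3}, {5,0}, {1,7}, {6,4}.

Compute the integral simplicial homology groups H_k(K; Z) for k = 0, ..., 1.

Fix the vertex order 0 < 1 < 2 < 3 < 4 < 5 < 6 < 7 < 8 and write every simplex with vertices in increasing order. Then dim K = 1 and the simplices of K are:

  0-simplices (9): [0], [1], [2], [3], [4], [5], [6], [7], [8]
  1-simplices (12): [0,1], [0,5], [1,2], [1,3], [1,4], [1,5], [1,6], [1,7], [1,8], [2,8], [3,7], [4,6]

giving chain groups C_0 ≅ Z^9, C_1 ≅ Z^12.

Boundary ∂_1: C_1 → C_0 maps an edge to its endpoints' difference, ∂[p,q] = q − p. For instance
  ∂[3,7] = [7] − [3].
The resulting 9×12 matrix has rank 8, and its Smith normal form has invariant factors (1,1,1,1,1,1,1,1).

From H_k ≅ ker(∂_k) / im(∂_{k+1}) we obtain:

  H_0: rank C_0 − rank ∂_1 = 9 − 8 = 1, and the invariant factors of ∂_1 are all 1, so H_0 ≅ Z.
  H_1: rank ker ∂_1 − rank ∂_2 = (12 − 8) − 0 = 4, and there is no ∂_2, so H_1 ≅ Z^4.

H_0 = Z,  H_1 = Z^4.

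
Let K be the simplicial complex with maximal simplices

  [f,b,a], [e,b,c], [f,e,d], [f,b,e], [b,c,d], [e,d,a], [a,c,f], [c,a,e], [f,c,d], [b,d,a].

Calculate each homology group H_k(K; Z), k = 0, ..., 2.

H_0 ≅ Z,  H_1 ≅ Z/2,  H_2 = 0.

K has 6 vertices, 15 edges, 10 triangles.
rank ∂_0 = 0, rank ∂_1 = 5 ⇒ b_0 = 6 − 0 − 5 = 1; all invariant factors of ∂_1 are 1 so no torsion. So H_0 ≅ Z.
rank ∂_1 = 5, rank ∂_2 = 10 ⇒ b_1 = 15 − 5 − 10 = 0; ∂_2 has invariant factor(s) [2] giving torsion. So H_1 ≅ Z/2.
rank ∂_2 = 10, rank ∂_3 = 0 ⇒ b_2 = 10 − 10 − 0 = 0. So H_2 ≅ 0.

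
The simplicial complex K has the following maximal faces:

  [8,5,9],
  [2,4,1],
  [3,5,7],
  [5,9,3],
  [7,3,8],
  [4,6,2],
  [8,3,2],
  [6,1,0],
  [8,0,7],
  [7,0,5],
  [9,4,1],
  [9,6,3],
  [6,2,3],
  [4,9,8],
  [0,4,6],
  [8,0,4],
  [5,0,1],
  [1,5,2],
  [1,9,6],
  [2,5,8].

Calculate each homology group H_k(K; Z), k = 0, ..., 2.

We work with the vertex ordering 0 < 1 < 2 < 3 < 4 < 5 < 6 < 7 < 8 < 9. The simplices of K, each written with vertices in increasing order, are:

  0-simplices (10): [0], [1], [2], [3], [4], [5], [6], [7], [8], [9]
  1-simplices (30): (30 of them)
  2-simplices (20): (20 of them)

so the chain groups are C_0 ≅ Z^10, C_1 ≅ Z^30, C_2 ≅ Z^20.

∂_1: C_1 → C_0 sends each edge [p,q] (with p < q) to q − p.
As a 10×30 matrix over Z this has rank 9, with invariant factors (1,1,1,1,1,1,1,1,1).

∂_2: C_2 → C_1 maps a triangle to the signed sum of its edges. For instance
  ∂[3,6,9] = [6,9] − [3,9] + [3,6],
  ∂[1,2,4] = [2,4] − [1,4] + [1,2].
The resulting 30×20 matrix has rank 20, and its Smith normal form has invariant factors (1,1,1,1,1,1,1,1,1,1,1,1,1,1,1,1,1,1,1,2).

Now H_k = ker ∂_k / im ∂_{k+1}, so:

  H_0: rank C_0 − rank ∂_1 = 10 − 9 = 1, and the invariant factors of ∂_1 are all 1, so H_0 = Z.
  H_1: rank ker ∂_1 − rank ∂_2 = (30 − 9) − 20 = 1, and ∂_2 has invariant factor 2 > 1, so H_1 = Z ⊕ Z/2.
  H_2: rank ker ∂_2 − rank ∂_3 = (20 − 20) − 0 = 0, and there is no ∂_3, so H_2 = 0.

(K is a triangulation of the Klein bottle.)

H_0 = Z,  H_1 = Z ⊕ Z/2,  H_2 = 0.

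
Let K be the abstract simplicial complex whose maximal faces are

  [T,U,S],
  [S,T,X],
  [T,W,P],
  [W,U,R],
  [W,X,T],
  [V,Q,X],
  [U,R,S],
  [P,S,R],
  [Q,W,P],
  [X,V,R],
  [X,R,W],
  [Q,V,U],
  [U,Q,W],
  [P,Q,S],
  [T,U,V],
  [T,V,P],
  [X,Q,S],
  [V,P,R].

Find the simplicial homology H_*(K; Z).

H_0 = Z,  H_1 = Z^2,  H_2 = Z.

Order the vertices as P < Q < R < S < T < U < V < W < X. Listing each simplex with vertices in this order, K has dimension 2 with simplices:

  0-simplices (9): P, Q, R, S, T, U, V, W, X
  1-simplices (27): PQ, PR, PS, PT, PV, PW, QS, QU, QV, QW, QX, RS, RU, RV, RW, RX, ST, SU, SX, TU, TV, TW, TX, UV, UW, VX, WX
  2-simplices (18): PQS, PQW, PRS, PRV, PTV, PTW, QSX, QUV, QUW, QVX, RSU, RUW, RVX, RWX, STU, STX, TUV, TWX

giving chain groups C_0 ≅ Z^9, C_1 ≅ Z^27, C_2 ≅ Z^18.

Boundary ∂_1: C_1 → C_0 is given by ∂[p,q] = [q] − [p]. For instance
  ∂PQ = Q − P.
The resulting 9×27 matrix has rank 8, and its Smith normal form has invariant factors (1,1,1,1,1,1,1,1).

The boundary map ∂_2: C_2 → C_1 acts by ∂[p,q,r] = [q,r] − [p,r] + [p,q]. For instance
  ∂PRV = RV − PV + PR,
  ∂QUV = UV − QV + QU.
As a 27×18 matrix over Z this has rank 17, with invariant factors (1,1,1,1,1,1,1,1,1,1,1,1,1,1,1,1,1).

Reading off H_k = ker ∂_k / im ∂_{k+1}:

  H_0: rank C_0 − rank ∂_1 = 9 − 8 = 1, and the invariant factors of ∂_1 are all 1, so H_0 = Z.
  H_1: rank ker ∂_1 − rank ∂_2 = (27 − 8) − 17 = 2, and the invariant factors of ∂_2 are all 1, so H_1 = Z^2.
  H_2: rank ker ∂_2 − rank ∂_3 = (18 − 17) − 0 = 1, and there is no ∂_3, so H_2 = Z.

(K is a triangulation of the torus T^2.)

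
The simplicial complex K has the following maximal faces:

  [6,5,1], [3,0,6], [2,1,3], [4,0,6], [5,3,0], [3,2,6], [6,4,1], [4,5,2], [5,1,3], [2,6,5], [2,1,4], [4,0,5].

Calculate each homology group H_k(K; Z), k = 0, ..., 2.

K has 7 vertices, 18 edges, 12 triangles.
rank ∂_0 = 0, rank ∂_1 = 6 ⇒ b_0 = 7 − 0 − 6 = 1; all invariant factors of ∂_1 are 1 so no torsion. So H_0 ≅ Z.
rank ∂_1 = 6, rank ∂_2 = 12 ⇒ b_1 = 18 − 6 − 12 = 0; ∂_2 has invariant factor(s) [2] giving torsion. So H_1 ≅ Z_2.
rank ∂_2 = 12, rank ∂_3 = 0 ⇒ b_2 = 12 − 12 − 0 = 0. So H_2 ≅ 0.

H_0 ≅ Z,  H_1 ≅ Z_2,  H_2 = 0.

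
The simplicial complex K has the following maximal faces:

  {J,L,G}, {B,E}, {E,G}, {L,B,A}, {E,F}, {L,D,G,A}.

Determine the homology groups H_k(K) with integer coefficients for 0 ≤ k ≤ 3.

Take the total order A < B < D < E < F < G < J < L on the vertex set. Then K (dimension 3) consists of the simplices:

  0-simplices (8): A, B, D, E, F, G, J, L
  1-simplices (13): AB, AD, AG, AL, BE, BL, DG, DL, EF, EG, GJ, GL, JL
  2-simplices (6): ABL, ADG, ADL, AGL, DGL, GJL
  3-simplices (1): ADGL

giving chain groups C_0 ≅ Z^8, C_1 ≅ Z^13, C_2 ≅ Z^6, C_3 ≅ Z^1.

Boundary ∂_1: C_1 → C_0 is given by ∂[p,q] = [q] − [p]. For instance
  ∂EG = G − E.
The 8×13 boundary matrix has rank 7 and Smith normal form diag(1,1,1,1,1,1,1).

Boundary ∂_2: C_2 → C_1 maps a triangle to the signed sum of its edges. For instance
  ∂AGL = GL − AL + AG,
  ∂ADL = DL − AL + AD.
This gives a 13×6 integer matrix of rank 5; reducing to Smith normal form yields diagonal entries (1,1,1,1,1).

The boundary map ∂_3: C_3 → C_2 sends each 3-simplex σ to the alternating sum Σ_i (−1)^i (σ with its i-th vertex removed). For instance
  ∂ADGL = DGL − AGL + ADL − ADG.
The resulting 6×1 matrix has rank 1, and its Smith normal form has invariant factors (1).

From H_k ≅ ker(∂_k) / im(∂_{k+1}) we obtain:

  H_0: rank C_0 − rank ∂_1 = 8 − 7 = 1, and the invariant factors of ∂_1 are all 1, so H_0 = Z.
  H_1: rank ker ∂_1 − rank ∂_2 = (13 − 7) − 5 = 1, and the invariant factors of ∂_2 are all 1, so H_1 = Z.
  H_2: rank ker ∂_2 − rank ∂_3 = (6 − 5) − 1 = 0, and the invariant factors of ∂_3 are all 1, so H_2 = 0.
  H_3: rank ker ∂_3 − rank ∂_4 = (1 − 1) − 0 = 0, and there is no ∂_4, so H_3 = 0.

As a check, the Euler characteristic is 8 − 13 + 6 − 1 = 0, which agrees with 1 − 1 + 0 − 0 = 0.

H_0 = Z,  H_1 = Z,  H_2 = 0,  H_3 = 0.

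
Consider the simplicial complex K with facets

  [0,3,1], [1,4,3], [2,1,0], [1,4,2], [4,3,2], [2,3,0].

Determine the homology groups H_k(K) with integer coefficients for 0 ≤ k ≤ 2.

K has 5 vertices, 9 edges, 6 triangles.
rank ∂_0 = 0, rank ∂_1 = 4 ⇒ b_0 = 5 − 0 − 4 = 1; all invariant factors of ∂_1 are 1 so no torsion. So H_0 = Z.
rank ∂_1 = 4, rank ∂_2 = 5 ⇒ b_1 = 9 − 4 − 5 = 0; all invariant factors of ∂_2 are 1 so no torsion. So H_1 = 0.
rank ∂_2 = 5, rank ∂_3 = 0 ⇒ b_2 = 6 − 5 − 0 = 1. So H_2 = Z.

H_0 = Z,  H_1 = 0,  H_2 = Z.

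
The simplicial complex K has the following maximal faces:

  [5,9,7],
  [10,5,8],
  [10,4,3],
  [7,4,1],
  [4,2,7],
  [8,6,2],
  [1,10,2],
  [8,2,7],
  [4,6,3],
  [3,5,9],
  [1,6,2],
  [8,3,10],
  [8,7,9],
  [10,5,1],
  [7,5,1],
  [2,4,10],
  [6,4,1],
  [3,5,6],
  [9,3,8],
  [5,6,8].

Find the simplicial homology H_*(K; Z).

Fix the vertex order 1 < 2 < 3 < 4 < 5 < 6 < 7 < 8 < 9 < 10 and write every simplex with vertices in increasing order. Then dim K = 2 and the simplices of K are:

  0-simplices (10): [1], [2], [3], [4], [5], [6], [7], [8], [9], [10]
  1-simplices (30): (30 of them)
  2-simplices (20): (20 of them)

giving chain groups C_0 ≅ Z^10, C_1 ≅ Z^30, C_2 ≅ Z^20.

Boundary ∂_1: C_1 → C_0 maps an edge to its endpoints' difference, ∂[p,q] = q − p.
The 10×30 boundary matrix has rank 9 and Smith normal form diag(1,1,1,1,1,1,1,1,1).

The boundary map ∂_2: C_2 → C_1 maps a triangle to the signed sum of its edges. For instance
  ∂[1,2,6] = [2,6] − [1,6] + [1,2],
  ∂[7,8,9] = [8,9] − [7,9] + [7,8].
This gives a 30×20 integer matrix of rank 20; reducing to Smith normal form yields diagonal entries (1,1,1,1,1,1,1,1,1,1,1,1,1,1,1,1,1,1,1,2).

Computing H_k = (kernel of ∂_k) / (image of ∂_{k+1}):

  H_0: rank C_0 − rank ∂_1 = 10 − 9 = 1, and the invariant factors of ∂_1 are all 1, so H_0 = Z.
  H_1: rank ker ∂_1 − rank ∂_2 = (30 − 9) − 20 = 1, and ∂_2 has invariant factor 2 > 1, so H_1 = Z ⊕ Z/2Z.
  H_2: rank ker ∂_2 − rank ∂_3 = (20 − 20) − 0 = 0, and there is no ∂_3, so H_2 = 0.

As a check, the Euler characteristic is 10 − 30 + 20 = 0, which agrees with 1 − 1 + 0 = 0.

H_0 ≅ Z,  H_1 ≅ Z ⊕ Z/2Z,  H_2 = 0.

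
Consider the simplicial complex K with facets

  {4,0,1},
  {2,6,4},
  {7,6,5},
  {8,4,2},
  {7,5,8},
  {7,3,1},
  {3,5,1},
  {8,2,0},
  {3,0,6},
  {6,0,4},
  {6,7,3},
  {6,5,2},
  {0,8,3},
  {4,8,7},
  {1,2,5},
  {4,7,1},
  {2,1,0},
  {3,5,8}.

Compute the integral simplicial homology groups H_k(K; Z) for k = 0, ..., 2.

H_0 = Z,  H_1 = Z ⊕ Z/2,  H_2 = 0.

Take the total order 0 < 1 < 2 < 3 < 4 < 5 < 6 < 7 < 8 on the vertex set. Then K (dimension 2) consists of the simplices:

  0-simplices (9): [0], [1], [2], [3], [4], [5], [6], [7], [8]
  1-simplices (27): (27 of them)
  2-simplices (18): [0,1,2], [0,1,4], [0,2,8], [0,3,6], [0,3,8], [0,4,6], [1,2,5], [1,3,5], [1,3,7], [1,4,7], [2,4,6], [2,4,8], [2,5,6], [3,5,8], [3,6,7], [4,7,8], [5,6,7], [5,7,8]

giving chain groups C_0 ≅ Z^9, C_1 ≅ Z^27, C_2 ≅ Z^18.

The boundary map ∂_1: C_1 → C_0 sends each edge [p,q] (with p < q) to q − p. For instance
  ∂[6,7] = [7] − [6].
As a 9×27 matrix over Z this has rank 8, with invariant factors (1,1,1,1,1,1,1,1).

Boundary ∂_2: C_2 → C_1 maps a triangle to the signed sum of its edges. For instance
  ∂[1,3,5] = [3,5] − [1,5] + [1,3],
  ∂[1,3,7] = [3,7] − [1,7] + [1,3].
This gives a 27×18 integer matrix of rank 18; reducing to Smith normal form yields diagonal entries (1,1,1,1,1,1,1,1,1,1,1,1,1,1,1,1,1,2).

Now H_k = ker ∂_k / im ∂_{k+1}, so:

  H_0: rank C_0 − rank ∂_1 = 9 − 8 = 1, and the invariant factors of ∂_1 are all 1, so H_0 = Z.
  H_1: rank ker ∂_1 − rank ∂_2 = (27 − 8) − 18 = 1, and ∂_2 has invariant factor 2 > 1, so H_1 = Z ⊕ Z/2.
  H_2: rank ker ∂_2 − rank ∂_3 = (18 − 18) − 0 = 0, and there is no ∂_3, so H_2 = 0.

As a check, the Euler characteristic is 9 − 27 + 18 = 0, which agrees with 1 − 1 + 0 = 0.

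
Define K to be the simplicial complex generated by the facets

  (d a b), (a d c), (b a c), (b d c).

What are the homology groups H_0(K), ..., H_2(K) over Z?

We work with the vertex ordering a < b < c < d. The simplices of K, each written with vertices in increasing order, are:

  0-simplices (4): a, b, c, d
  1-simplices (6): ab, ac, ad, bc, bd, cd
  2-simplices (4): abc, abd, acd, bcd

giving chain groups C_0 ≅ Z^4, C_1 ≅ Z^6, C_2 ≅ Z^4.

The boundary map ∂_1: C_1 → C_0 maps an edge to its endpoints' difference, ∂[p,q] = q − p. For instance
  ∂bc = c − b.
This gives a 4×6 integer matrix of rank 3; reducing to Smith normal form yields diagonal entries (1,1,1).

Boundary ∂_2: C_2 → C_1 maps a triangle to the signed sum of its edges. For instance
  ∂bcd = cd − bd + bc,
  ∂abd = bd − ad + ab.
The 6×4 boundary matrix has rank 3 and Smith normal form diag(1,1,1).

From H_k ≅ ker(∂_k) / im(∂_{k+1}) we obtain:

  H_0: rank C_0 − rank ∂_1 = 4 − 3 = 1, and the invariant factors of ∂_1 are all 1, so H_0 = Z.
  H_1: rank ker ∂_1 − rank ∂_2 = (6 − 3) − 3 = 0, and the invariant factors of ∂_2 are all 1, so H_1 = 0.
  H_2: rank ker ∂_2 − rank ∂_3 = (4 − 3) − 0 = 1, and there is no ∂_3, so H_2 = Z.

As a check, the Euler characteristic is 4 − 6 + 4 = 2, which agrees with 1 − 0 + 1 = 2.
(K is a triangulation of the 2-sphere S^2.)

H_0 = Z,  H_1 = 0,  H_2 = Z.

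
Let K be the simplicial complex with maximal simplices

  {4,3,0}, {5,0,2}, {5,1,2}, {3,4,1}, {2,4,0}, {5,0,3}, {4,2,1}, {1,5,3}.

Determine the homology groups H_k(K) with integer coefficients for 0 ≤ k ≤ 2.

H_0 ≅ Z,  H_1 = 0,  H_2 ≅ Z.

Order the vertices as 0 < 1 < 2 < 3 < 4 < 5. Listing each simplex with vertices in this order, K has dimension 2 with simplices:

  0-simplices (6): [0], [1], [2], [3], [4], [5]
  1-simplices (12): [0,2], [0,3], [0,4], [0,5], [1,2], [1,3], [1,4], [1,5], [2,4], [2,5], [3,4], [3,5]
  2-simplices (8): [0,2,4], [0,2,5], [0,3,4], [0,3,5], [1,2,4], [1,2,5], [1,3,4], [1,3,5]

giving chain groups C_0 ≅ Z^6, C_1 ≅ Z^12, C_2 ≅ Z^8.

∂_1: C_1 → C_0 is given by ∂[p,q] = [q] − [p].
This gives a 6×12 integer matrix of rank 5; reducing to Smith normal form yields diagonal entries (1,1,1,1,1).

Boundary ∂_2: C_2 → C_1 maps a triangle to the signed sum of its edges. For instance
  ∂[1,3,5] = [3,5] − [1,5] + [1,3],
  ∂[0,2,5] = [2,5] − [0,5] + [0,2].
This gives a 12×8 integer matrix of rank 7; reducing to Smith normal form yields diagonal entries (1,1,1,1,1,1,1).

Reading off H_k = ker ∂_k / im ∂_{k+1}:

  H_0: rank C_0 − rank ∂_1 = 6 − 5 = 1, and the invariant factors of ∂_1 are all 1, so H_0 ≅ Z.
  H_1: rank ker ∂_1 − rank ∂_2 = (12 − 5) − 7 = 0, and the invariant factors of ∂_2 are all 1, so H_1 ≅ 0.
  H_2: rank ker ∂_2 − rank ∂_3 = (8 − 7) − 0 = 1, and there is no ∂_3, so H_2 ≅ Z.

(K is a triangulation of the 2-sphere S^2.)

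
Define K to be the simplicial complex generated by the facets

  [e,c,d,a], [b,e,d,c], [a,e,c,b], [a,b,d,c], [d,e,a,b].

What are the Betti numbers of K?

b_0 = 1, b_1 = 0, b_2 = 0, b_3 = 1.

Fix the vertex order a < b < c < d < e and write every simplex with vertices in increasing order. Then dim K = 3 and the simplices of K are:

  0-simplices (5): a, b, c, d, e
  1-simplices (10): ab, ac, ad, ae, bc, bd, be, cd, ce, de
  2-simplices (10): abc, abd, abe, acd, ace, ade, bcd, bce, bde, cde
  3-simplices (5): abcd, abce, abde, acde, bcde

so the chain groups are C_0 ≅ Z^5, C_1 ≅ Z^10, C_2 ≅ Z^10, C_3 ≅ Z^5.

∂_1: C_1 → C_0 maps an edge to its endpoints' difference, ∂[p,q] = q − p.
As a 5×10 matrix over Z this has rank 4, with invariant factors (1,1,1,1).

∂_2: C_2 → C_1 maps a triangle to the signed sum of its edges. For instance
  ∂abc = bc − ac + ab,
  ∂acd = cd − ad + ac.
As a 10×10 matrix over Z this has rank 6, with invariant factors (1,1,1,1,1,1).

Boundary ∂_3: C_3 → C_2 sends each 3-simplex σ to the alternating sum Σ_i (−1)^i (σ with its i-th vertex removed). For instance
  ∂acde = cde − ade + ace − acd,
  ∂abcd = bcd − acd + abd − abc.
This gives a 10×5 integer matrix of rank 4; reducing to Smith normal form yields diagonal entries (1,1,1,1).

Reading off H_k = ker ∂_k / im ∂_{k+1}:

  H_0: rank C_0 − rank ∂_1 = 5 − 4 = 1, and the invariant factors of ∂_1 are all 1, so H_0 = Z.
  H_1: rank ker ∂_1 − rank ∂_2 = (10 − 4) − 6 = 0, and the invariant factors of ∂_2 are all 1, so H_1 = 0.
  H_2: rank ker ∂_2 − rank ∂_3 = (10 − 6) − 4 = 0, and the invariant factors of ∂_3 are all 1, so H_2 = 0.
  H_3: rank ker ∂_3 − rank ∂_4 = (5 − 4) − 0 = 1, and there is no ∂_4, so H_3 = Z.

As a check, the Euler characteristic is 5 − 10 + 10 − 5 = 0, which agrees with 1 − 0 + 0 − 1 = 0.

Hence the Betti numbers are b_0 = 1, b_1 = 0, b_2 = 0, b_3 = 1.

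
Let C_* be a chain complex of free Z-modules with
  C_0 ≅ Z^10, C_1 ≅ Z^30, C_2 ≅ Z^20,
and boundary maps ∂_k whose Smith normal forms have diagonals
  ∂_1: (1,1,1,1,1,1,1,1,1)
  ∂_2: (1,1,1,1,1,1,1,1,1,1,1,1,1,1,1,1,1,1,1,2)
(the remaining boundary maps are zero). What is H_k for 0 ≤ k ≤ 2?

H_0: b_0 = 10 − 0 − 9 = 1; torsion from ∂_1 factors > 1: none. So H_0 = Z.
H_1: b_1 = 30 − 9 − 20 = 1; torsion from ∂_2 factors > 1: [2]. So H_1 = Z ⊕ Z/2Z.
H_2: b_2 = 20 − 20 − 0 = 0; torsion from ∂_3 factors > 1: none. So H_2 = 0.

H_0 = Z,  H_1 = Z ⊕ Z/2Z,  H_2 = 0.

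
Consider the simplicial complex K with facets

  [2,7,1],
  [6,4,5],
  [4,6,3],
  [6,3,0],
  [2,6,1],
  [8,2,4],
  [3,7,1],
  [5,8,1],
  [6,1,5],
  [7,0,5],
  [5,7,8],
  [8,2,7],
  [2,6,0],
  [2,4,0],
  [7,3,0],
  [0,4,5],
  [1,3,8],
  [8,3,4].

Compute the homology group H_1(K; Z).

Order the vertices as 0 < 1 < 2 < 3 < 4 < 5 < 6 < 7 < 8. Listing each simplex with vertices in this order, K has dimension 2 with simplices:

  0-simplices (9): [0], [1], [2], [3], [4], [5], [6], [7], [8]
  1-simplices (27): (27 of them)
  2-simplices (18): [0,2,4], [0,2,6], [0,3,6], [0,3,7], [0,4,5], [0,5,7], [1,2,6], [1,2,7], [1,3,7], [1,3,8], [1,5,6], [1,5,8], [2,4,8], [2,7,8], [3,4,6], [3,4,8], [4,5,6], [5,7,8]

giving chain groups C_0 ≅ Z^9, C_1 ≅ Z^27, C_2 ≅ Z^18.

Boundary ∂_1: C_1 → C_0 is given by ∂[p,q] = [q] − [p]. For instance
  ∂[0,5] = [5] − [0].
The 9×27 boundary matrix has rank 8 and Smith normal form diag(1,1,1,1,1,1,1,1).

∂_2: C_2 → C_1 acts by ∂[p,q,r] = [q,r] − [p,r] + [p,q]. For instance
  ∂[5,7,8] = [7,8] − [5,8] + [5,7],
  ∂[0,3,6] = [3,6] − [0,6] + [0,3].
The resulting 27×18 matrix has rank 18, and its Smith normal form has invariant factors (1,1,1,1,1,1,1,1,1,1,1,1,1,1,1,1,1,2).

From H_k ≅ ker(∂_k) / im(∂_{k+1}) we obtain:

  H_1: rank ker ∂_1 − rank ∂_2 = (27 − 8) − 18 = 1, and ∂_2 has invariant factor 2 > 1, so H_1 ≅ Z ⊕ Z/2.

H_1 = Z ⊕ Z/2.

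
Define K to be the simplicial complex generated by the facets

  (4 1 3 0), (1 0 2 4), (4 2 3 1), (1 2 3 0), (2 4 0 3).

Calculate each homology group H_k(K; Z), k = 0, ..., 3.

K has 5 vertices, 10 edges, 10 triangles, 5 3-simplices.
rank ∂_0 = 0, rank ∂_1 = 4 ⇒ b_0 = 5 − 0 − 4 = 1; all invariant factors of ∂_1 are 1 so no torsion. So H_0 = Z.
rank ∂_1 = 4, rank ∂_2 = 6 ⇒ b_1 = 10 − 4 − 6 = 0; all invariant factors of ∂_2 are 1 so no torsion. So H_1 = 0.
rank ∂_2 = 6, rank ∂_3 = 4 ⇒ b_2 = 10 − 6 − 4 = 0; all invariant factors of ∂_3 are 1 so no torsion. So H_2 = 0.
rank ∂_3 = 4, rank ∂_4 = 0 ⇒ b_3 = 5 − 4 − 0 = 1. So H_3 = Z.

H_0 ≅ Z,  H_1 = 0,  H_2 = 0,  H_3 ≅ Z.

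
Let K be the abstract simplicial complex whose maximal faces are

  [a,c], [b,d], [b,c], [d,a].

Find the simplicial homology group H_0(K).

H_0 ≅ Z.

We work with the vertex ordering a < b < c < d. The simplices of K, each written with vertices in increasing order, are:

  0-simplices (4): a, b, c, d
  1-simplices (4): ac, ad, bc, bd

so the chain groups are C_0 ≅ Z^4, C_1 ≅ Z^4.

The boundary map ∂_1: C_1 → C_0 sends each edge [p,q] (with p < q) to q − p. For instance
  ∂bc = c − b.
The resulting 4×4 matrix has rank 3, and its Smith normal form has invariant factors (1,1,1).

Computing H_k = (kernel of ∂_k) / (image of ∂_{k+1}):

  H_0: rank C_0 − rank ∂_1 = 4 − 3 = 1, and the invariant factors of ∂_1 are all 1, so H_0 = Z.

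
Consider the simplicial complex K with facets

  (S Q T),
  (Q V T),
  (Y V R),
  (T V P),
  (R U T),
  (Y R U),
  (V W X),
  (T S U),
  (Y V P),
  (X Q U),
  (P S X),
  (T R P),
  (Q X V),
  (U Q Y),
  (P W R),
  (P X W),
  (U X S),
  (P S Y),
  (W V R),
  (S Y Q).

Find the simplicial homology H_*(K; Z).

We work with the vertex ordering P < Q < R < S < T < U < V < W < X < Y. The simplices of K, each written with vertices in increasing order, are:

  0-simplices (10): P, Q, R, S, T, U, V, W, X, Y
  1-simplices (30): PR, PS, PT, PV, PW, PX, PY, QS, QT, QU, QV, QX, QY, RT, RU, RV, RW, RY, ST, SU, SX, SY, TU, TV, UX, UY, VW, VX, VY, WX
  2-simplices (20): PRT, PRW, PSX, PSY, PTV, PVY, PWX, QST, QSY, QTV, QUX, QUY, QVX, RTU, RUY, RVW, RVY, STU, SUX, VWX

Hence C_0 ≅ Z^10, C_1 ≅ Z^30, C_2 ≅ Z^20.

Boundary ∂_1: C_1 → C_0 sends each edge [p,q] (with p < q) to q − p. For instance
  ∂QV = V − Q.
The resulting 10×30 matrix has rank 9, and its Smith normal form has invariant factors (1,1,1,1,1,1,1,1,1).

∂_2: C_2 → C_1 acts by ∂[p,q,r] = [q,r] − [p,r] + [p,q]. For instance
  ∂SUX = UX − SX + SU,
  ∂QST = ST − QT + QS.
The resulting 30×20 matrix has rank 20, and its Smith normal form has invariant factors (1,1,1,1,1,1,1,1,1,1,1,1,1,1,1,1,1,1,1,2).

Now H_k = ker ∂_k / im ∂_{k+1}, so:

  H_0: rank C_0 − rank ∂_1 = 10 − 9 = 1, and the invariant factors of ∂_1 are all 1, so H_0 ≅ Z.
  H_1: rank ker ∂_1 − rank ∂_2 = (30 − 9) − 20 = 1, and ∂_2 has invariant factor 2 > 1, so H_1 ≅ Z × Z/2.
  H_2: rank ker ∂_2 − rank ∂_3 = (20 − 20) − 0 = 0, and there is no ∂_3, so H_2 ≅ 0.

H_0 = Z,  H_1 = Z × Z/2,  H_2 = 0.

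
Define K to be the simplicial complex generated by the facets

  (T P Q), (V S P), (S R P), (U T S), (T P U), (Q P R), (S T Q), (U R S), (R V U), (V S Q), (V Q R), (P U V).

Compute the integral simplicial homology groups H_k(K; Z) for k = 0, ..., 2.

Fix the vertex order P < Q < R < S < T < U < V and write every simplex with vertices in increasing order. Then dim K = 2 and the simplices of K are:

  0-simplices (7): P, Q, R, S, T, U, V
  1-simplices (18): PQ, PR, PS, PT, PU, PV, QR, QS, QT, QV, RS, RU, RV, ST, SU, SV, TU, UV
  2-simplices (12): PQR, PQT, PRS, PSV, PTU, PUV, QRV, QST, QSV, RSU, RUV, STU

so the chain groups are C_0 ≅ Z^7, C_1 ≅ Z^18, C_2 ≅ Z^12.

The boundary map ∂_1: C_1 → C_0 maps an edge to its endpoints' difference, ∂[p,q] = q − p. For instance
  ∂QS = S − Q.
As a 7×18 matrix over Z this has rank 6, with invariant factors (1,1,1,1,1,1).

Boundary ∂_2: C_2 → C_1 maps a triangle to the signed sum of its edges. For instance
  ∂PSV = SV − PV + PS,
  ∂STU = TU − SU + ST.
The 18×12 boundary matrix has rank 12 and Smith normal form diag(1,1,1,1,1,1,1,1,1,1,1,2).

Computing H_k = (kernel of ∂_k) / (image of ∂_{k+1}):

  H_0: rank C_0 − rank ∂_1 = 7 − 6 = 1, and the invariant factors of ∂_1 are all 1, so H_0 = Z.
  H_1: rank ker ∂_1 − rank ∂_2 = (18 − 6) − 12 = 0, and ∂_2 has invariant factor 2 > 1, so H_1 = Z/2Z.
  H_2: rank ker ∂_2 − rank ∂_3 = (12 − 12) − 0 = 0, and there is no ∂_3, so H_2 = 0.

H_0 = Z,  H_1 = Z/2Z,  H_2 = 0.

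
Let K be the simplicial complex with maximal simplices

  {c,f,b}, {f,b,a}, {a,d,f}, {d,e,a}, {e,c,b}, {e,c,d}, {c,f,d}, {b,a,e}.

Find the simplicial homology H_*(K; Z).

H_0 ≅ Z,  H_1 = 0,  H_2 ≅ Z.

Fix the vertex order a < b < c < d < e < f and write every simplex with vertices in increasing order. Then dim K = 2 and the simplices of K are:

  0-simplices (6): a, b, c, d, e, f
  1-simplices (12): ab, ad, ae, af, bc, be, bf, cd, ce, cf, de, df
  2-simplices (8): abe, abf, ade, adf, bce, bcf, cde, cdf

giving chain groups C_0 ≅ Z^6, C_1 ≅ Z^12, C_2 ≅ Z^8.

The boundary map ∂_1: C_1 → C_0 maps an edge to its endpoints' difference, ∂[p,q] = q − p. For instance
  ∂be = e − b.
This gives a 6×12 integer matrix of rank 5; reducing to Smith normal form yields diagonal entries (1,1,1,1,1).

Boundary ∂_2: C_2 → C_1 maps a triangle to the signed sum of its edges. For instance
  ∂cde = de − ce + cd,
  ∂abe = be − ae + ab.
As a 12×8 matrix over Z this has rank 7, with invariant factors (1,1,1,1,1,1,1).

Reading off H_k = ker ∂_k / im ∂_{k+1}:

  H_0: rank C_0 − rank ∂_1 = 6 − 5 = 1, and the invariant factors of ∂_1 are all 1, so H_0 = Z.
  H_1: rank ker ∂_1 − rank ∂_2 = (12 − 5) − 7 = 0, and the invariant factors of ∂_2 are all 1, so H_1 = 0.
  H_2: rank ker ∂_2 − rank ∂_3 = (8 − 7) − 0 = 1, and there is no ∂_3, so H_2 = Z.

(K is a triangulation of the 2-sphere S^2.)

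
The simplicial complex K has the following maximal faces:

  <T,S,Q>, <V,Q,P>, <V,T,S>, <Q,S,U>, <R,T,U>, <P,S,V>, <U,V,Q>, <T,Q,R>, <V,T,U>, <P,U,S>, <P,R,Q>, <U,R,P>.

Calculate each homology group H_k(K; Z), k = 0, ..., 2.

H_0 ≅ Z,  H_1 ≅ Z/2,  H_2 = 0.

We work with the vertex ordering P < Q < R < S < T < U < V. The simplices of K, each written with vertices in increasing order, are:

  0-simplices (7): P, Q, R, S, T, U, V
  1-simplices (18): PQ, PR, PS, PU, PV, QR, QS, QT, QU, QV, RT, RU, ST, SU, SV, TU, TV, UV
  2-simplices (12): PQR, PQV, PRU, PSU, PSV, QRT, QST, QSU, QUV, RTU, STV, TUV

so the chain groups are C_0 ≅ Z^7, C_1 ≅ Z^18, C_2 ≅ Z^12.

∂_1: C_1 → C_0 maps an edge to its endpoints' difference, ∂[p,q] = q − p. For instance
  ∂RU = U − R.
As a 7×18 matrix over Z this has rank 6, with invariant factors (1,1,1,1,1,1).

The boundary map ∂_2: C_2 → C_1 sends each 2-simplex [p,q,r] to [q,r] − [p,r] + [p,q]. For instance
  ∂PSU = SU − PU + PS,
  ∂STV = TV − SV + ST.
As a 18×12 matrix over Z this has rank 12, with invariant factors (1,1,1,1,1,1,1,1,1,1,1,2).

Computing H_k = (kernel of ∂_k) / (image of ∂_{k+1}):

  H_0: rank C_0 − rank ∂_1 = 7 − 6 = 1, and the invariant factors of ∂_1 are all 1, so H_0 ≅ Z.
  H_1: rank ker ∂_1 − rank ∂_2 = (18 − 6) − 12 = 0, and ∂_2 has invariant factor 2 > 1, so H_1 ≅ Z/2.
  H_2: rank ker ∂_2 − rank ∂_3 = (12 − 12) − 0 = 0, and there is no ∂_3, so H_2 ≅ 0.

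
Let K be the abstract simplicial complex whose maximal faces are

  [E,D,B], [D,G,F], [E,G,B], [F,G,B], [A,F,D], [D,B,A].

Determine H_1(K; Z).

H_1 ≅ Z.

K has 6 vertices, 12 edges, 6 triangles.
rank ∂_1 = 5, rank ∂_2 = 6 ⇒ b_1 = 12 − 5 − 6 = 1; all invariant factors of ∂_2 are 1 so no torsion. So H_1 ≅ Z.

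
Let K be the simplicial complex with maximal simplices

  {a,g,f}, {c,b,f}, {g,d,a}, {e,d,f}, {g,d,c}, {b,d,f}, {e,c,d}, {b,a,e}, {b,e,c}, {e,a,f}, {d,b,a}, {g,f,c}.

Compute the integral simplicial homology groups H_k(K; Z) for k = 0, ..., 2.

K has 7 vertices, 18 edges, 12 triangles.
rank ∂_0 = 0, rank ∂_1 = 6 ⇒ b_0 = 7 − 0 − 6 = 1; all invariant factors of ∂_1 are 1 so no torsion. So H_0 = Z.
rank ∂_1 = 6, rank ∂_2 = 12 ⇒ b_1 = 18 − 6 − 12 = 0; ∂_2 has invariant factor(s) [2] giving torsion. So H_1 = Z/2Z.
rank ∂_2 = 12, rank ∂_3 = 0 ⇒ b_2 = 12 − 12 − 0 = 0. So H_2 = 0.

H_0 ≅ Z,  H_1 ≅ Z/2Z,  H_2 = 0.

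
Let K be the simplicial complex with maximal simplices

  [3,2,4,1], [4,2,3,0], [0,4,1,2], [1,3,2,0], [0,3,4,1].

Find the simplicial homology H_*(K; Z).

K has 5 vertices, 10 edges, 10 triangles, 5 3-simplices.
rank ∂_0 = 0, rank ∂_1 = 4 ⇒ b_0 = 5 − 0 − 4 = 1; all invariant factors of ∂_1 are 1 so no torsion. So H_0 ≅ Z.
rank ∂_1 = 4, rank ∂_2 = 6 ⇒ b_1 = 10 − 4 − 6 = 0; all invariant factors of ∂_2 are 1 so no torsion. So H_1 ≅ 0.
rank ∂_2 = 6, rank ∂_3 = 4 ⇒ b_2 = 10 − 6 − 4 = 0; all invariant factors of ∂_3 are 1 so no torsion. So H_2 ≅ 0.
rank ∂_3 = 4, rank ∂_4 = 0 ⇒ b_3 = 5 − 4 − 0 = 1. So H_3 ≅ Z.

H_0 ≅ Z,  H_1 = 0,  H_2 = 0,  H_3 ≅ Z.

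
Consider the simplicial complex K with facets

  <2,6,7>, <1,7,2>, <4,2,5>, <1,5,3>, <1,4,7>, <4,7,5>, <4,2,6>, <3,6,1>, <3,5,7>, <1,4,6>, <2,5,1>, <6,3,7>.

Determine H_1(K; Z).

Fix the vertex order 1 < 2 < 3 < 4 < 5 < 6 < 7 and write every simplex with vertices in increasing order. Then dim K = 2 and the simplices of K are:

  0-simplices (7): [1], [2], [3], [4], [5], [6], [7]
  1-simplices (18): [1,2], [1,3], [1,4], [1,5], [1,6], [1,7], [2,4], [2,5], [2,6], [2,7], [3,5], [3,6], [3,7], [4,5], [4,6], [4,7], [5,7], [6,7]
  2-simplices (12): [1,2,5], [1,2,7], [1,3,5], [1,3,6], [1,4,6], [1,4,7], [2,4,5], [2,4,6], [2,6,7], [3,5,7], [3,6,7], [4,5,7]

giving chain groups C_0 ≅ Z^7, C_1 ≅ Z^18, C_2 ≅ Z^12.

Boundary ∂_1: C_1 → C_0 is given by ∂[p,q] = [q] − [p]. For instance
  ∂[6,7] = [7] − [6].
This gives a 7×18 integer matrix of rank 6; reducing to Smith normal form yields diagonal entries (1,1,1,1,1,1).

Boundary ∂_2: C_2 → C_1 acts by ∂[p,q,r] = [q,r] − [p,r] + [p,q]. For instance
  ∂[2,6,7] = [6,7] − [2,7] + [2,6],
  ∂[1,3,5] = [3,5] − [1,5] + [1,3].
As a 18×12 matrix over Z this has rank 12, with invariant factors (1,1,1,1,1,1,1,1,1,1,1,2).

Now H_k = ker ∂_k / im ∂_{k+1}, so:

  H_1: rank ker ∂_1 − rank ∂_2 = (18 − 6) − 12 = 0, and ∂_2 has invariant factor 2 > 1, so H_1 ≅ Z/2Z.

(K is a triangulation of the real projective plane RP^2.)

H_1 = Z/2Z.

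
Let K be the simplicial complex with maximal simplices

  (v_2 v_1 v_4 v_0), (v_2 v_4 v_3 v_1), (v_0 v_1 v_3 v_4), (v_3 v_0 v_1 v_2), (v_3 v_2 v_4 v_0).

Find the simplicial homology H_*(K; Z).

H_0 = Z,  H_1 = 0,  H_2 = 0,  H_3 = Z.

Fix the vertex order v_0 < v_1 < v_2 < v_3 < v_4 and write every simplex with vertices in increasing order. Then dim K = 3 and the simplices of K are:

  0-simplices (5): [v_0], [v_1], [v_2], [v_3], [v_4]
  1-simplices (10): [v_0,v_1], [v_0,v_2], [v_0,v_3], [v_0,v_4], [v_1,v_2], [v_1,v_3], [v_1,v_4], [v_2,v_3], [v_2,v_4], [v_3,v_4]
  2-simplices (10): [v_0,v_1,v_2], [v_0,v_1,v_3], [v_0,v_1,v_4], [v_0,v_2,v_3], [v_0,v_2,v_4], [v_0,v_3,v_4], [v_1,v_2,v_3], [v_1,v_2,v_4], [v_1,v_3,v_4], [v_2,v_3,v_4]
  3-simplices (5): [v_0,v_1,v_2,v_3], [v_0,v_1,v_2,v_4], [v_0,v_1,v_3,v_4], [v_0,v_2,v_3,v_4], [v_1,v_2,v_3,v_4]

Hence C_0 ≅ Z^5, C_1 ≅ Z^10, C_2 ≅ Z^10, C_3 ≅ Z^5.

∂_1: C_1 → C_0 maps an edge to its endpoints' difference, ∂[p,q] = q − p. For instance
  ∂[v_0,v_3] = [v_3] − [v_0].
The 5×10 boundary matrix has rank 4 and Smith normal form diag(1,1,1,1).

Boundary ∂_2: C_2 → C_1 acts by ∂[p,q,r] = [q,r] − [p,r] + [p,q]. For instance
  ∂[v_1,v_3,v_4] = [v_3,v_4] − [v_1,v_4] + [v_1,v_3],
  ∂[v_1,v_2,v_3] = [v_2,v_3] − [v_1,v_3] + [v_1,v_2].
The 10×10 boundary matrix has rank 6 and Smith normal form diag(1,1,1,1,1,1).

The boundary map ∂_3: C_3 → C_2 sends each 3-simplex σ to the alternating sum Σ_i (−1)^i (σ with its i-th vertex removed). For instance
  ∂[v_1,v_2,v_3,v_4] = [v_2,v_3,v_4] − [v_1,v_3,v_4] + [v_1,v_2,v_4] − [v_1,v_2,v_3],
  ∂[v_0,v_1,v_3,v_4] = [v_1,v_3,v_4] − [v_0,v_3,v_4] + [v_0,v_1,v_4] − [v_0,v_1,v_3].
As a 10×5 matrix over Z this has rank 4, with invariant factors (1,1,1,1).

From H_k ≅ ker(∂_k) / im(∂_{k+1}) we obtain:

  H_0: rank C_0 − rank ∂_1 = 5 − 4 = 1, and the invariant factors of ∂_1 are all 1, so H_0 ≅ Z.
  H_1: rank ker ∂_1 − rank ∂_2 = (10 − 4) − 6 = 0, and the invariant factors of ∂_2 are all 1, so H_1 ≅ 0.
  H_2: rank ker ∂_2 − rank ∂_3 = (10 − 6) − 4 = 0, and the invariant factors of ∂_3 are all 1, so H_2 ≅ 0.
  H_3: rank ker ∂_3 − rank ∂_4 = (5 − 4) − 0 = 1, and there is no ∂_4, so H_3 ≅ Z.

As a check, the Euler characteristic is 5 − 10 + 10 − 5 = 0, which agrees with 1 − 0 + 0 − 1 = 0.
(K is a triangulation of the 3-sphere S^3.)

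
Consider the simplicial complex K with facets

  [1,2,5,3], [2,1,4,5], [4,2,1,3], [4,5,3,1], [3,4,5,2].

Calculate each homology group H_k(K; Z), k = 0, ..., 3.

H_0 = Z,  H_1 = 0,  H_2 = 0,  H_3 = Z.

Fix the vertex order 1 < 2 < 3 < 4 < 5 and write every simplex with vertices in increasing order. Then dim K = 3 and the simplices of K are:

  0-simplices (5): [1], [2], [3], [4], [5]
  1-simplices (10): [1,2], [1,3], [1,4], [1,5], [2,3], [2,4], [2,5], [3,4], [3,5], [4,5]
  2-simplices (10): [1,2,3], [1,2,4], [1,2,5], [1,3,4], [1,3,5], [1,4,5], [2,3,4], [2,3,5], [2,4,5], [3,4,5]
  3-simplices (5): [1,2,3,4], [1,2,3,5], [1,2,4,5], [1,3,4,5], [2,3,4,5]

Hence C_0 ≅ Z^5, C_1 ≅ Z^10, C_2 ≅ Z^10, C_3 ≅ Z^5.

∂_1: C_1 → C_0 sends each edge [p,q] (with p < q) to q − p.
The resulting 5×10 matrix has rank 4, and its Smith normal form has invariant factors (1,1,1,1).

The boundary map ∂_2: C_2 → C_1 maps a triangle to the signed sum of its edges. For instance
  ∂[1,3,5] = [3,5] − [1,5] + [1,3],
  ∂[2,3,4] = [3,4] − [2,4] + [2,3].
The 10×10 boundary matrix has rank 6 and Smith normal form diag(1,1,1,1,1,1).

∂_3: C_3 → C_2 sends each 3-simplex σ to the alternating sum Σ_i (−1)^i (σ with its i-th vertex removed). For instance
  ∂[1,3,4,5] = [3,4,5] − [1,4,5] + [1,3,5] − [1,3,4],
  ∂[2,3,4,5] = [3,4,5] − [2,4,5] + [2,3,5] − [2,3,4].
This gives a 10×5 integer matrix of rank 4; reducing to Smith normal form yields diagonal entries (1,1,1,1).

Computing H_k = (kernel of ∂_k) / (image of ∂_{k+1}):

  H_0: rank C_0 − rank ∂_1 = 5 − 4 = 1, and the invariant factors of ∂_1 are all 1, so H_0 = Z.
  H_1: rank ker ∂_1 − rank ∂_2 = (10 − 4) − 6 = 0, and the invariant factors of ∂_2 are all 1, so H_1 = 0.
  H_2: rank ker ∂_2 − rank ∂_3 = (10 − 6) − 4 = 0, and the invariant factors of ∂_3 are all 1, so H_2 = 0.
  H_3: rank ker ∂_3 − rank ∂_4 = (5 − 4) − 0 = 1, and there is no ∂_4, so H_3 = Z.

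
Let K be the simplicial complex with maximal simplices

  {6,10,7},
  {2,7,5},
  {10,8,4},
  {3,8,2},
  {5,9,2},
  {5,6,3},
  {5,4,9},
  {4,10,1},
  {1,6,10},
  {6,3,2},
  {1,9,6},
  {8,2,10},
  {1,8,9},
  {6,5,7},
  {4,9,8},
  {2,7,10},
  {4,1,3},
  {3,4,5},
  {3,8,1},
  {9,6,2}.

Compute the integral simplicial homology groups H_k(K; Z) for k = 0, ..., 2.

H_0 = Z,  H_1 = Z ⊕ Z/2,  H_2 = 0.

Take the total order 1 < 2 < 3 < 4 < 5 < 6 < 7 < 8 < 9 < 10 on the vertex set. Then K (dimension 2) consists of the simplices:

  0-simplices (10): [1], [2], [3], [4], [5], [6], [7], [8], [9], [10]
  1-simplices (30): (30 of them)
  2-simplices (20): (20 of them)

Hence C_0 ≅ Z^10, C_1 ≅ Z^30, C_2 ≅ Z^20.

Boundary ∂_1: C_1 → C_0 sends each edge [p,q] (with p < q) to q − p. For instance
  ∂[5,7] = [7] − [5].
This gives a 10×30 integer matrix of rank 9; reducing to Smith normal form yields diagonal entries (1,1,1,1,1,1,1,1,1).

∂_2: C_2 → C_1 maps a triangle to the signed sum of its edges. For instance
  ∂[2,6,9] = [6,9] − [2,9] + [2,6],
  ∂[2,5,7] = [5,7] − [2,7] + [2,5].
As a 30×20 matrix over Z this has rank 20, with invariant factors (1,1,1,1,1,1,1,1,1,1,1,1,1,1,1,1,1,1,1,2).

Now H_k = ker ∂_k / im ∂_{k+1}, so:

  H_0: rank C_0 − rank ∂_1 = 10 − 9 = 1, and the invariant factors of ∂_1 are all 1, so H_0 = Z.
  H_1: rank ker ∂_1 − rank ∂_2 = (30 − 9) − 20 = 1, and ∂_2 has invariant factor 2 > 1, so H_1 = Z ⊕ Z/2.
  H_2: rank ker ∂_2 − rank ∂_3 = (20 − 20) − 0 = 0, and there is no ∂_3, so H_2 = 0.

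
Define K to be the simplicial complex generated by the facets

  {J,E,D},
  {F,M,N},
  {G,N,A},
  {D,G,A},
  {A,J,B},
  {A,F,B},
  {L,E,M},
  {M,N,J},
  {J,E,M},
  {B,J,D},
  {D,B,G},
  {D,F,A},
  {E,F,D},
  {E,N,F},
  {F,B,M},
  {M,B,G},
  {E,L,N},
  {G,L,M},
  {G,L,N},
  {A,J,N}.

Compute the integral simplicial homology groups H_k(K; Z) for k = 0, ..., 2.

H_0 ≅ Z,  H_1 ≅ Z ⊕ Z/2Z,  H_2 = 0.

K has 10 vertices, 30 edges, 20 triangles.
rank ∂_0 = 0, rank ∂_1 = 9 ⇒ b_0 = 10 − 0 − 9 = 1; all invariant factors of ∂_1 are 1 so no torsion. So H_0 ≅ Z.
rank ∂_1 = 9, rank ∂_2 = 20 ⇒ b_1 = 30 − 9 − 20 = 1; ∂_2 has invariant factor(s) [2] giving torsion. So H_1 ≅ Z ⊕ Z/2Z.
rank ∂_2 = 20, rank ∂_3 = 0 ⇒ b_2 = 20 − 20 − 0 = 0. So H_2 ≅ 0.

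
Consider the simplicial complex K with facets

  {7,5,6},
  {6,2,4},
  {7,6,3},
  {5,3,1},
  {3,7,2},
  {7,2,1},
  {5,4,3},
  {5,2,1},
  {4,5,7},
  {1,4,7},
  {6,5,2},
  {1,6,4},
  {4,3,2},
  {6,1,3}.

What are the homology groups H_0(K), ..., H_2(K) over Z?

H_0 = Z,  H_1 = Z^2,  H_2 = Z.

We work with the vertex ordering 1 < 2 < 3 < 4 < 5 < 6 < 7. The simplices of K, each written with vertices in increasing order, are:

  0-simplices (7): [1], [2], [3], [4], [5], [6], [7]
  1-simplices (21): [1,2], [1,3], [1,4], [1,5], [1,6], [1,7], [2,3], [2,4], [2,5], [2,6], [2,7], [3,4], [3,5], [3,6], [3,7], [4,5], [4,6], [4,7], [5,6], [5,7], [6,7]
  2-simplices (14): [1,2,5], [1,2,7], [1,3,5], [1,3,6], [1,4,6], [1,4,7], [2,3,4], [2,3,7], [2,4,6], [2,5,6], [3,4,5], [3,6,7], [4,5,7], [5,6,7]

so the chain groups are C_0 ≅ Z^7, C_1 ≅ Z^21, C_2 ≅ Z^14.

The boundary map ∂_1: C_1 → C_0 maps an edge to its endpoints' difference, ∂[p,q] = q − p. For instance
  ∂[2,6] = [6] − [2].
The resulting 7×21 matrix has rank 6, and its Smith normal form has invariant factors (1,1,1,1,1,1).

∂_2: C_2 → C_1 sends each 2-simplex [p,q,r] to [q,r] − [p,r] + [p,q]. For instance
  ∂[1,3,6] = [3,6] − [1,6] + [1,3],
  ∂[4,5,7] = [5,7] − [4,7] + [4,5].
This gives a 21×14 integer matrix of rank 13; reducing to Smith normal form yields diagonal entries (1,1,1,1,1,1,1,1,1,1,1,1,1).

Reading off H_k = ker ∂_k / im ∂_{k+1}:

  H_0: rank C_0 − rank ∂_1 = 7 − 6 = 1, and the invariant factors of ∂_1 are all 1, so H_0 = Z.
  H_1: rank ker ∂_1 − rank ∂_2 = (21 − 6) − 13 = 2, and the invariant factors of ∂_2 are all 1, so H_1 = Z^2.
  H_2: rank ker ∂_2 − rank ∂_3 = (14 − 13) − 0 = 1, and there is no ∂_3, so H_2 = Z.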